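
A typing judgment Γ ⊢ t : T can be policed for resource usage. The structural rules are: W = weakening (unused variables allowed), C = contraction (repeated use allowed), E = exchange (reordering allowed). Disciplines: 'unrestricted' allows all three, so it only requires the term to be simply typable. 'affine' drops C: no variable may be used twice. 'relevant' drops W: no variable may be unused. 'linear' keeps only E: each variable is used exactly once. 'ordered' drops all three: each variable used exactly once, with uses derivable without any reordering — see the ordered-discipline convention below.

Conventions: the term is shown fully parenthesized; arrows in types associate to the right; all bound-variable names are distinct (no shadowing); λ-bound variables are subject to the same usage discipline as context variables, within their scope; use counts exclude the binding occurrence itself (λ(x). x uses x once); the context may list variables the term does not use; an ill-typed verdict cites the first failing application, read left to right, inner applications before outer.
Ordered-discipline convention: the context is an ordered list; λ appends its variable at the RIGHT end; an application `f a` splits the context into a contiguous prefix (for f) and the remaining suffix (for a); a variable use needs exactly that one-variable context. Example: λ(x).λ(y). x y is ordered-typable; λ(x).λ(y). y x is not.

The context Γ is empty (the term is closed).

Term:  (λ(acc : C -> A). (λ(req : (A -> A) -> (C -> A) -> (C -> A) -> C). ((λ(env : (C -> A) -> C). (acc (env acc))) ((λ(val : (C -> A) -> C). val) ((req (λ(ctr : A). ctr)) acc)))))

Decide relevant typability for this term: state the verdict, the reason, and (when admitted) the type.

yes — none of acc, req, env, val, ctr goes unused; term : (C -> A) -> ((A -> A) -> (C -> A) -> (C -> A) -> C) -> A
counts: acc (λ-bound) ×3, req (λ-bound) ×1, env (λ-bound) ×1, val (λ-bound) ×1, ctr (λ-bound) ×1
use order (left to right): acc, env, acc, val, req, ctr, acc
typing: well-typed — term : (C -> A) -> ((A -> A) -> (C -> A) -> (C -> A) -> C) -> A
per-discipline verdicts: ordered ✗ · linear ✗ · affine ✗ · relevant ✓ · unrestricted ✓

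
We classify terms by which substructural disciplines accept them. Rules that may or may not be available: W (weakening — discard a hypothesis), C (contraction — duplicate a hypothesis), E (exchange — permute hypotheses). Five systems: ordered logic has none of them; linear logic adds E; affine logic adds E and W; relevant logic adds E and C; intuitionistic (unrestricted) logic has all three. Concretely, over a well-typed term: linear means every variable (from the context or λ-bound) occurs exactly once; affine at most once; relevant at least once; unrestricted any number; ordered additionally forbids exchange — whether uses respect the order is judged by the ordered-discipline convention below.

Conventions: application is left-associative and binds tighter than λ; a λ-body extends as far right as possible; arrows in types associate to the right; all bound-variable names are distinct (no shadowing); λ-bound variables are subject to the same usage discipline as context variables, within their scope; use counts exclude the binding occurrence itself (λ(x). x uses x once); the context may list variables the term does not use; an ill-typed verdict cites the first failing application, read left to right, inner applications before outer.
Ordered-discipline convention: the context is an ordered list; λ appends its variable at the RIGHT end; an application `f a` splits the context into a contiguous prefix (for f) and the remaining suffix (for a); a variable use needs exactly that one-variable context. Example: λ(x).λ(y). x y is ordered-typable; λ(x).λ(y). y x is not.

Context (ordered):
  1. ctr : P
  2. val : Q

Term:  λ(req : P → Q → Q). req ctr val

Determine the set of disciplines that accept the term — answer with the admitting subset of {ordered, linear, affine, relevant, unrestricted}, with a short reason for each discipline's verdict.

admitted in: linear, affine, relevant, unrestricted
use counts: ctr=1, val=1, req (bound)=1
use order (left to right): req, ctr, val
typing: well-typed at (P → Q → Q) → Q
ordered ✗ (no ordered split (uses run req, ctr, val))
linear ✓ (each of ctr, val, req used exactly once)
affine ✓ (no duplicate uses among ctr, val, req)
relevant ✓ (none of ctr, val, req goes unused)
unrestricted ✓ (typability at (P → Q → Q) → Q is all that's needed)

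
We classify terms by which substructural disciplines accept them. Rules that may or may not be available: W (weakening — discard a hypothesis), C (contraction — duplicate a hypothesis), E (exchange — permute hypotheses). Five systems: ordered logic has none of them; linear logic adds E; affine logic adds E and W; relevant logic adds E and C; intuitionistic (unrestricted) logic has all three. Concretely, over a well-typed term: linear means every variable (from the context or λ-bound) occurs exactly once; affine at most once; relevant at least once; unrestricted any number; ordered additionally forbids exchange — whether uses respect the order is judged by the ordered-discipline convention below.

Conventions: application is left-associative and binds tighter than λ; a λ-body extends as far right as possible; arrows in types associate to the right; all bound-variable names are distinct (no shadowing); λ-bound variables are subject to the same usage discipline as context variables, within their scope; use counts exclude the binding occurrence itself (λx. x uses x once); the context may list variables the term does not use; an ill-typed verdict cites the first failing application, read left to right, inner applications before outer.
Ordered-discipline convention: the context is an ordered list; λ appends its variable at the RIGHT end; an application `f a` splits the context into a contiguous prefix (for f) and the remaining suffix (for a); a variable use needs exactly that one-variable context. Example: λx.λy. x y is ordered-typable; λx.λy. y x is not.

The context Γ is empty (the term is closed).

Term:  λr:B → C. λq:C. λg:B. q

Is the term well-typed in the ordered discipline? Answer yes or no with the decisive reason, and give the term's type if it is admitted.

no — r, g left unused
counts: r (bound) ×0; q (bound) ×1; g (bound) ×0
use order (left to right): q
typing: well-typed at (B → C) → C → B → C
summary: ordered ✗ · linear ✗ · affine ✓ · relevant ✗ · unrestricted ✓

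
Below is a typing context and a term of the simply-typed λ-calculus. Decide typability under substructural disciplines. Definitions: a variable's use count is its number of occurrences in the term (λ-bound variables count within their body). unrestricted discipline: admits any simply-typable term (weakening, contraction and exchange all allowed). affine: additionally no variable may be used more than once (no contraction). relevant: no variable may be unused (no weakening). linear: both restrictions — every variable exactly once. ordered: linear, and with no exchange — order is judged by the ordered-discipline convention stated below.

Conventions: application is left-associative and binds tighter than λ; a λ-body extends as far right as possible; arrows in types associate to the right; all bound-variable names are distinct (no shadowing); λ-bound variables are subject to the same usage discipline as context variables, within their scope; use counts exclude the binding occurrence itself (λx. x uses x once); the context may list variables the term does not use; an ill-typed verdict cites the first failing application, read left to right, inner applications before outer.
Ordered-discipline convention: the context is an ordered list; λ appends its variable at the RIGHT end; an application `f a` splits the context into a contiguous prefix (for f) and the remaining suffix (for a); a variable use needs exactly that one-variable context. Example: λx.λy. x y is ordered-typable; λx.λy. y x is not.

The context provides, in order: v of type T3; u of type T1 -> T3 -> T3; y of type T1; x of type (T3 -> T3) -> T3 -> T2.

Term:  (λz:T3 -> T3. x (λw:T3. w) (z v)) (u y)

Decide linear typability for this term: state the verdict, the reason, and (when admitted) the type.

yes — v, u, y, x, z, w: one use apiece; term : T2
variable uses: v: 1; u: 1; y: 1; x: 1; z (λ-bound): 1; w (λ-bound): 1
left-to-right use order: x, w, z, v, u, y
typing: well-typed at T2
summary: ordered ✗, linear ✓, affine ✓, relevant ✓, unrestricted ✓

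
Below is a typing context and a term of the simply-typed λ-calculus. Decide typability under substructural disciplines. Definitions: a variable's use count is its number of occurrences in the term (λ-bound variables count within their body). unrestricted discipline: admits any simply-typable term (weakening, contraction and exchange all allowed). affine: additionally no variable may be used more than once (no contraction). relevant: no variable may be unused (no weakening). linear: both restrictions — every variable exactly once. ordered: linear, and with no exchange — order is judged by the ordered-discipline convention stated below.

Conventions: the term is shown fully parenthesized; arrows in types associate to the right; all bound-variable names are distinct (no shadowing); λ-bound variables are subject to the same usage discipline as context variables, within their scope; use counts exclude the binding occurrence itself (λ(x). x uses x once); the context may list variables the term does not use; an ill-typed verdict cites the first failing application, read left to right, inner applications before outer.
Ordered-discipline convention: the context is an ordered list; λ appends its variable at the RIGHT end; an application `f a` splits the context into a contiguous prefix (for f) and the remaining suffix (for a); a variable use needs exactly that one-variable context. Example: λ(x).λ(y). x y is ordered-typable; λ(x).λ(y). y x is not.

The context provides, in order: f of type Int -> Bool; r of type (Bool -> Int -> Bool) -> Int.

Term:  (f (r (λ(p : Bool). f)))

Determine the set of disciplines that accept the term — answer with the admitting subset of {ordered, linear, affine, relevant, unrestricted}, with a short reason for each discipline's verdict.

admitted in: unrestricted
variable uses: f: 2; r: 1; p [bound]: 0
uses in reading order: f, r, f
typing: well-typed at Bool
ordered ✗ (uses contraction: f ×2; unused: p — weakening required)
linear ✗ (uses contraction: f ×2; unused: p — weakening required)
affine ✗ (uses contraction: f ×2)
relevant ✗ (unused: p — weakening required)
unrestricted ✓ (simply typable at Bool; W, C, E all held)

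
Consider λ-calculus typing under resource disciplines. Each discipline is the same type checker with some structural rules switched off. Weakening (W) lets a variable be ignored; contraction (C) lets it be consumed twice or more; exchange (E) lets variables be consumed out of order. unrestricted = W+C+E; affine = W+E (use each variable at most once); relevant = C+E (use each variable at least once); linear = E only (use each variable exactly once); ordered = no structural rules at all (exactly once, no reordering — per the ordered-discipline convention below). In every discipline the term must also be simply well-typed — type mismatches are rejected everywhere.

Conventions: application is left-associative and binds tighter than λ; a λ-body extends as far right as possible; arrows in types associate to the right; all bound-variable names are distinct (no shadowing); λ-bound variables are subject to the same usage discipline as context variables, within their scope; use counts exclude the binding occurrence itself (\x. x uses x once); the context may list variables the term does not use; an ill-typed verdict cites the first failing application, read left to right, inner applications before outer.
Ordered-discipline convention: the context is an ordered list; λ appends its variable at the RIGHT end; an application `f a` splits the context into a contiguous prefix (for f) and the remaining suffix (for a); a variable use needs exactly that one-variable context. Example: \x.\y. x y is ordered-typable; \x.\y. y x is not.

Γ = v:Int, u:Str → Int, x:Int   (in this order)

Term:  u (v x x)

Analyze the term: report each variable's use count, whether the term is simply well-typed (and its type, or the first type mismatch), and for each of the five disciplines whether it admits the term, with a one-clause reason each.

variable uses: v=1; u=1; x=2
order of uses: u, v, x, x
typing: ill-typed: non-function type Int applied to an argument
ordered: ✗ — fails simple typing
linear: ✗ — a type mismatch blocks all five
affine: ✗ — the type mismatch rejects it
relevant: ✗ — not simply typable
unrestricted: ✗ — fails simple typing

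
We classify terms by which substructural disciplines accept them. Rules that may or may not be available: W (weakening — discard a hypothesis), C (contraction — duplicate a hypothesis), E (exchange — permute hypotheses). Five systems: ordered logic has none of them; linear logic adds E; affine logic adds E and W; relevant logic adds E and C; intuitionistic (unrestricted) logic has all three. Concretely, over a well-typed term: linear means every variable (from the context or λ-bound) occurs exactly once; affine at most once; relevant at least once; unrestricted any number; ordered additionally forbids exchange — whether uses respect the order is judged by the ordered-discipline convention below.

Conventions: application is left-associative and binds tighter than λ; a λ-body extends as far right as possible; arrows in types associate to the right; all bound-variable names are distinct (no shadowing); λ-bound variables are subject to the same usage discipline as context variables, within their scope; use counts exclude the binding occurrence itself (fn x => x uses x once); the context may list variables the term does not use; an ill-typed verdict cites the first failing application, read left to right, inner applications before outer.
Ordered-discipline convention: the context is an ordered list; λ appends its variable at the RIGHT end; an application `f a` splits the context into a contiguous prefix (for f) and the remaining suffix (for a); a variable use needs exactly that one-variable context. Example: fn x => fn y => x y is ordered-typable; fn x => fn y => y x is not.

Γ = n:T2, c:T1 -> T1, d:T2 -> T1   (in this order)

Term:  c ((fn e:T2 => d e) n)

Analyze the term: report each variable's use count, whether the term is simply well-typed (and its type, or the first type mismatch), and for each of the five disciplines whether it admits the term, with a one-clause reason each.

variable uses: n: 1×; c: 1×; d: 1×; e (bound): 1×
order of uses: c, d, e, n
typing: well-typed — term : T1
ordered ✗ (no contiguous prefix/suffix split fits c, d, e, n)
linear ✓ (n, c, d, e: one use apiece)
affine ✓ (none of n, c, d, e used more than once)
relevant ✓ (every one of n, c, d, e appears)
unrestricted ✓ (typability at T1 is all that's needed)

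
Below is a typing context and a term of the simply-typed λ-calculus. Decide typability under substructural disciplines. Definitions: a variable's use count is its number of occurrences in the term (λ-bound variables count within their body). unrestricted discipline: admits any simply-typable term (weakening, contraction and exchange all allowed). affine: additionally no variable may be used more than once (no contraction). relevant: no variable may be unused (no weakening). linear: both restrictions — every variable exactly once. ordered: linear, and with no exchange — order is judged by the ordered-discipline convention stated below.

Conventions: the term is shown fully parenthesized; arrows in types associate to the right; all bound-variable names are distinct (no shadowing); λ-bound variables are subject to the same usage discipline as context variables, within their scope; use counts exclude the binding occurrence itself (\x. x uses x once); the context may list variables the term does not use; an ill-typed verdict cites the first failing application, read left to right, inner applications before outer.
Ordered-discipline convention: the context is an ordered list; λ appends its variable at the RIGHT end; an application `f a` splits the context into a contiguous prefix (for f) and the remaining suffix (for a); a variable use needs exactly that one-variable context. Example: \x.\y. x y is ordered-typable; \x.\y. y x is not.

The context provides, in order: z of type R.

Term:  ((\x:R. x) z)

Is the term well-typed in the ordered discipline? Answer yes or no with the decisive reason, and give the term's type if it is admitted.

yes — z, x: once each, no exchange needed; term : R
use counts: z: 1×; x (λ-bound): 1×
order of uses: x, z
typing: well-typed — term : R
per-discipline verdicts: ordered ✓ | linear ✓ | affine ✓ | relevant ✓ | unrestricted ✓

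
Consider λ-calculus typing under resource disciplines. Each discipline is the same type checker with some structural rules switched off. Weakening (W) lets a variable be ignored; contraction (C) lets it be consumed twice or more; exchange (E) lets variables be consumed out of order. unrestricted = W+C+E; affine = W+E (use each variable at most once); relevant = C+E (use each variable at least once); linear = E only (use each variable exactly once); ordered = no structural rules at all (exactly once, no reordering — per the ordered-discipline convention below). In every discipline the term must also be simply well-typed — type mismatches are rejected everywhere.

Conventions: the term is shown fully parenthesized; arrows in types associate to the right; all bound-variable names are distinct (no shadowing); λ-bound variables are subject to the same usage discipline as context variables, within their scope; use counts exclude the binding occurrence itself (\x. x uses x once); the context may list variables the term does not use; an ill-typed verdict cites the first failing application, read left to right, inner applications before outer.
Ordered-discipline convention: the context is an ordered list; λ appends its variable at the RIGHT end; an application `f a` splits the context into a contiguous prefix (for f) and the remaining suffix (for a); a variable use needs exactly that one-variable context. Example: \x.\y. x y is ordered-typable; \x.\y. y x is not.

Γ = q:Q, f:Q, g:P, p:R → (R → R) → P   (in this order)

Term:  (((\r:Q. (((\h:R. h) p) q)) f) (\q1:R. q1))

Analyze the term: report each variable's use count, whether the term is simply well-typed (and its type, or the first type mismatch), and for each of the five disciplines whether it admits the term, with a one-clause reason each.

counts: q: 1; f: 1; g: 0; p: 1; r (λ-bound): 0; h (λ-bound): 1; q1 (λ-bound): 1
left-to-right use order: h, p, q, f, q1
typing: ill-typed: an application expects R but receives R → (R → R) → P
ordered ✗ (the type mismatch rejects it)
linear ✗ (not simply typable)
affine ✗ (fails simple typing)
relevant ✗ (a type mismatch blocks all five)
unrestricted ✗ (the type mismatch rejects it)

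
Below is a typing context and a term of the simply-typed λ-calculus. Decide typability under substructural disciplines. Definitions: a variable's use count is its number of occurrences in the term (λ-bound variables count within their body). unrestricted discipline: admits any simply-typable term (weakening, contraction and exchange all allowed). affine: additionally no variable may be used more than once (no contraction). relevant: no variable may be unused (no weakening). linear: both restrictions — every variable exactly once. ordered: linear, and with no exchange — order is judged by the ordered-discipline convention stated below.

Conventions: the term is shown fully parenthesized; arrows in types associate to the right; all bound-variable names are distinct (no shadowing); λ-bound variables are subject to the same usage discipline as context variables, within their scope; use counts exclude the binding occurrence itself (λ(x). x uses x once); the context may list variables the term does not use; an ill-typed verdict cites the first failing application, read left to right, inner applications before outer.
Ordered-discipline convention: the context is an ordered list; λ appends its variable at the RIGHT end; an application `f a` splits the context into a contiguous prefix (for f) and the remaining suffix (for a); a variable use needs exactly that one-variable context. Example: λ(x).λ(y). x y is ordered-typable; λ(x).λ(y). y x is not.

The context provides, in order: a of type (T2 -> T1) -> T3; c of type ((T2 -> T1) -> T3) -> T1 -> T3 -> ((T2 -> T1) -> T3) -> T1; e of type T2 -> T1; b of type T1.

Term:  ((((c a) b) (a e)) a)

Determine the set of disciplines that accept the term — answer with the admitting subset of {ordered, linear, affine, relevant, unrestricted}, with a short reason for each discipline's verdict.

admitted in: relevant, unrestricted
counts: a: 3×; c: 1×; e: 1×; b: 1×
left-to-right use order: c, a, b, a, e, a
typing: well-typed — term : T1
ordered: ✗ — uses contraction: a ×3
linear: ✗ — uses contraction: a ×3
affine: ✗ — uses contraction: a ×3
relevant: ✓ — at least one use each (a, c, e, b)
unrestricted: ✓ — simply typable at T1; W, C, E all held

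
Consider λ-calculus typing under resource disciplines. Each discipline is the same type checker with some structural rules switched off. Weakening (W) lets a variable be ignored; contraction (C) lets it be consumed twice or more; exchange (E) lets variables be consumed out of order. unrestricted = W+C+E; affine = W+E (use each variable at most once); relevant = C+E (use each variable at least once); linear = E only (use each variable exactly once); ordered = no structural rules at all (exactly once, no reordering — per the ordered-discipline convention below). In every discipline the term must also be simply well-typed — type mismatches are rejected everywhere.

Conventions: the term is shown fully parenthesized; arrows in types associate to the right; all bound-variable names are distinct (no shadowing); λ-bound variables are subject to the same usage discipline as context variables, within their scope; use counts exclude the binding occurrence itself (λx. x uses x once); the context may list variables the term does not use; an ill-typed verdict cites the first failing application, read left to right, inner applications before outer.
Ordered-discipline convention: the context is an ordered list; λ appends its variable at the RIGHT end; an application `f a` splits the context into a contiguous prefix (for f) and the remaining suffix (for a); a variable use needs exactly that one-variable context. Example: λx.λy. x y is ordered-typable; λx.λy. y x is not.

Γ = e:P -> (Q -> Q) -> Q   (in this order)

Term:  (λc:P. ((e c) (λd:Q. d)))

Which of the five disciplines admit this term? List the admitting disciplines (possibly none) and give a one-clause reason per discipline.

accepted by: ordered, linear, affine, relevant, unrestricted
usage: e: 1, c [bound]: 1, d [bound]: 1
uses in reading order: e, c, d
typing: well-typed — term : P -> Q
ordered: ✓ — e, c, d: once each, no exchange needed
linear: ✓ — single use per variable (e, c, d)
affine: ✓ — no duplicate uses among e, c, d
relevant: ✓ — every one of e, c, d appears
unrestricted: ✓ — simply typable at P -> Q; W, C, E all held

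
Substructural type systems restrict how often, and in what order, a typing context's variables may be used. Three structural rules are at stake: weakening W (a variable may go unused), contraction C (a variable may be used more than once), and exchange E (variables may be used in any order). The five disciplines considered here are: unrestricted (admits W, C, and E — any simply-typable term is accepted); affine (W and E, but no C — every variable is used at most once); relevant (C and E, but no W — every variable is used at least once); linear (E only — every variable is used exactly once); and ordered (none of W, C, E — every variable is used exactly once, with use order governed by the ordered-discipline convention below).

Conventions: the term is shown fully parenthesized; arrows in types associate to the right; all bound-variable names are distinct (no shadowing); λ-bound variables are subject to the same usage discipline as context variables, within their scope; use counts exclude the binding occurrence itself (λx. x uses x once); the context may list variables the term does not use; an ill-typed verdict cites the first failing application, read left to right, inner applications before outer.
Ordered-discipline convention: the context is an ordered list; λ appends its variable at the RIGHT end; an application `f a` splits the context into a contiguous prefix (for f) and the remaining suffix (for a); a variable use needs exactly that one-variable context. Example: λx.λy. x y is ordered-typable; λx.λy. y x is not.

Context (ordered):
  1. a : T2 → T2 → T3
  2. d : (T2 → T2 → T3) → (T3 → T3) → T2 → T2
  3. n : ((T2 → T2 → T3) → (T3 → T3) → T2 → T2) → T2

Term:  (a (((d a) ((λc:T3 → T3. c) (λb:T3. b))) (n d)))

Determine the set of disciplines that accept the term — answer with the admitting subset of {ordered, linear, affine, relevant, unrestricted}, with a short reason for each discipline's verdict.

accepted by: relevant, unrestricted
counts: a ×2, d ×2, n ×1, c (bound) ×1, b (bound) ×1
uses in reading order: a, d, a, c, b, n, d
typing: the term checks, with type T2 → T3
ordered ✗ (repeated use of a ×2, d ×2)
linear ✗ (repeated use of a ×2, d ×2)
affine ✗ (repeated use of a ×2, d ×2)
relevant ✓ (a, d, n, c, b: all used, weakening unneeded)
unrestricted ✓ (typability at T2 → T3 is all that's needed)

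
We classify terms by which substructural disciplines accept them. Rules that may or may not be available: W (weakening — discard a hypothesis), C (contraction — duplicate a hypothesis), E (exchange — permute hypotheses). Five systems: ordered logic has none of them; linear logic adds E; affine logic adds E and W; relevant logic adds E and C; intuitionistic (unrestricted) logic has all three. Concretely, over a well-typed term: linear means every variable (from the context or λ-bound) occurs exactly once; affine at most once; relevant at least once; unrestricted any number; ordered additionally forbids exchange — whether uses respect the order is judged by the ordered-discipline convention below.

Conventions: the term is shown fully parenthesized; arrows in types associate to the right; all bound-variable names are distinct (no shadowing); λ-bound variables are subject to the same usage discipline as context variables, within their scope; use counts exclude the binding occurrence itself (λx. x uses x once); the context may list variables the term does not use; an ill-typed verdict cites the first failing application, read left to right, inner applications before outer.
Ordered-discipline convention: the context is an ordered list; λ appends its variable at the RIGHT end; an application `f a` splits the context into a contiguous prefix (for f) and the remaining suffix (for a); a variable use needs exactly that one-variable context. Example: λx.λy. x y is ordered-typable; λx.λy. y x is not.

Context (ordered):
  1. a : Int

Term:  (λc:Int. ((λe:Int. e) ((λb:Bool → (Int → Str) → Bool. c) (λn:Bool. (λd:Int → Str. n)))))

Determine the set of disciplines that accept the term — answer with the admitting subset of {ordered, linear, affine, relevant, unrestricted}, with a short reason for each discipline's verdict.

admitting disciplines: affine, unrestricted
usage: a: 0×, c [bound]: 1×, e [bound]: 1×, b [bound]: 0×, n [bound]: 1×, d [bound]: 0×
use order (left to right): e, c, n
typing: well-typed — term : Int → Int
ordered: ✗ — needs weakening: a, b, d unused
linear: ✗ — needs weakening: a, b, d unused
affine: ✓ — no duplicate uses among a, c, e, b, n, d
relevant: ✗ — needs weakening: a, b, d unused
unrestricted: ✓ — typability at Int → Int is all that's needed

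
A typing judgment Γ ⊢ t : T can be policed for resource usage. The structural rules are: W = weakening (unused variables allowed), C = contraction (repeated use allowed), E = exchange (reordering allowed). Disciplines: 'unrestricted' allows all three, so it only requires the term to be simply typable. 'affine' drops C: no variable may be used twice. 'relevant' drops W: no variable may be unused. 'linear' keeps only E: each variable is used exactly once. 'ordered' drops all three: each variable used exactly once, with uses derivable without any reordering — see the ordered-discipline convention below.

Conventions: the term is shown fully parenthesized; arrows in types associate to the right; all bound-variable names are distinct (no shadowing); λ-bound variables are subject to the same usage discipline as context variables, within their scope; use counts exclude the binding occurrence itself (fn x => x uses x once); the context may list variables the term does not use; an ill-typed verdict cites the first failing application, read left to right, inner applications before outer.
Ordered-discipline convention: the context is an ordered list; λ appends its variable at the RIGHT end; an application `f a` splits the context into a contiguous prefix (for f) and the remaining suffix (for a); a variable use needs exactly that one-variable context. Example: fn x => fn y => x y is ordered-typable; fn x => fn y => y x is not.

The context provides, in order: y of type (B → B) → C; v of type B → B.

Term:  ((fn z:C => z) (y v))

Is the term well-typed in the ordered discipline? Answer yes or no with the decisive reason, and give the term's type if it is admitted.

yes — y, v, z: once each, no exchange needed; term : C
usage: y: 1×, v: 1×, z [bound]: 1×
order of uses: z, y, v
typing: ✓ — C
across the five disciplines: ordered ✓ | linear ✓ | affine ✓ | relevant ✓ | unrestricted ✓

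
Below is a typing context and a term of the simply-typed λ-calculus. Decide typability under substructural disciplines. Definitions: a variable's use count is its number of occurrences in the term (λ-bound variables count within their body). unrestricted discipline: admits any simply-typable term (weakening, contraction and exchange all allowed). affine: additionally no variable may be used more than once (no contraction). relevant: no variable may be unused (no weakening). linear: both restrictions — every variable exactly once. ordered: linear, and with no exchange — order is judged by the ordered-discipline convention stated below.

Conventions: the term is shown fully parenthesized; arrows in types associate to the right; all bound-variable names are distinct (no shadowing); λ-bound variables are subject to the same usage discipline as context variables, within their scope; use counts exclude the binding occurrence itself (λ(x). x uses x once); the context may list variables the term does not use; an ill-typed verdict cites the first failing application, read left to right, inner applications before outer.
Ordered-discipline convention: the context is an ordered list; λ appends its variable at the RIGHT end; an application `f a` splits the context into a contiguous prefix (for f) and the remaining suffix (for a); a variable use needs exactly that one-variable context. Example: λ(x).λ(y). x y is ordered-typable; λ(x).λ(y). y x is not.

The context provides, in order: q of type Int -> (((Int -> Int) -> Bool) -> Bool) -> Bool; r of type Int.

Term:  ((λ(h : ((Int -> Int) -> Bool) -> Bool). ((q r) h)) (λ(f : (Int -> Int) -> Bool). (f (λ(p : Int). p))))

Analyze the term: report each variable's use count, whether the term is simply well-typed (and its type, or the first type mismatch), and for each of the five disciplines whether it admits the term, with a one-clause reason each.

usage: q: 1×; r: 1×; h (λ-bound): 1×; f (λ-bound): 1×; p (λ-bound): 1×
use order (left to right): q, r, h, f, p
typing: the term checks, with type Bool
ordered: ✓, q, r, h, f, p once each; derivable with no W/C/E
linear: ✓, single use per variable (q, r, h, f, p)
affine: ✓, at most one use each (q, r, h, f, p)
relevant: ✓, none of q, r, h, f, p goes unused
unrestricted: ✓, simply typable at Bool; W, C, E all held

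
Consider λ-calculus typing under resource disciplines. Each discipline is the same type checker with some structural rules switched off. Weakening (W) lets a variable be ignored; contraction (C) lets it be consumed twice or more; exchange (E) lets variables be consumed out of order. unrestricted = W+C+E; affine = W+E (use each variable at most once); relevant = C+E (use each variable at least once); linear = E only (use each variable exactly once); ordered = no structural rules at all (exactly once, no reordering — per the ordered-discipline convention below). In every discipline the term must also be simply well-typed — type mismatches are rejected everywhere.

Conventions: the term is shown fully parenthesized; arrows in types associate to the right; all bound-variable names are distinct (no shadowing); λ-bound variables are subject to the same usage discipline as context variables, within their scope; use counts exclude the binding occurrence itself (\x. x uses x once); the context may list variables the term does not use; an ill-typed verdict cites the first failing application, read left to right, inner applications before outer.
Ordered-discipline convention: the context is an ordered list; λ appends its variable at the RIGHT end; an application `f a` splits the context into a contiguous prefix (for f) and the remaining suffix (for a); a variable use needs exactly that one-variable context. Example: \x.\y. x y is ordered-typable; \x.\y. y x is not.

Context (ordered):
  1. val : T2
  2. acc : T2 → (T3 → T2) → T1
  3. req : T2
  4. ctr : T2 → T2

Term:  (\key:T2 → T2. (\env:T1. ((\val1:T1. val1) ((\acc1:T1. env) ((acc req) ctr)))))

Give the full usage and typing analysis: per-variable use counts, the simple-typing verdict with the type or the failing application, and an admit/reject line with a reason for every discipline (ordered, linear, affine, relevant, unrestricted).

counts: val=0, acc=1, req=1, ctr=1, key [bound]=0, env [bound]=1, val1 [bound]=1, acc1 [bound]=0
left-to-right use order: val1, env, acc, req, ctr
typing: ill-typed: an argument T2 → T2 mismatches the expected T3 → T2
ordered: ✗, fails simple typing
linear: ✗, a type mismatch blocks all five
affine: ✗, the type mismatch rejects it
relevant: ✗, not simply typable
unrestricted: ✗, fails simple typing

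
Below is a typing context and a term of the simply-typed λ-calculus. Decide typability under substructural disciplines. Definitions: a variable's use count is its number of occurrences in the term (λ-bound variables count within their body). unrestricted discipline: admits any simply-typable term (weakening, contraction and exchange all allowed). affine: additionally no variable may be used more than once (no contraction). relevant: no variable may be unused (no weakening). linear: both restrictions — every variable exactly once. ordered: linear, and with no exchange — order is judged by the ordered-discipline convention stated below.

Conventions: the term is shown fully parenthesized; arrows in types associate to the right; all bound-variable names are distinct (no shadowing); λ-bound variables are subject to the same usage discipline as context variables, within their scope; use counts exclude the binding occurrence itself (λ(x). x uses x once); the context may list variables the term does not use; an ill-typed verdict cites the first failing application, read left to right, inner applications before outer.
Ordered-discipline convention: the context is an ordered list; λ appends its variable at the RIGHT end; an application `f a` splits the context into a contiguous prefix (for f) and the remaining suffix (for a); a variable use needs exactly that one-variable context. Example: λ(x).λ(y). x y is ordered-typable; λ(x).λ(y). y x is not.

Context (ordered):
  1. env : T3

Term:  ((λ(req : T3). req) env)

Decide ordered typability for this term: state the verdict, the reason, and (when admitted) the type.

yes — one use each (env, req); ordered split holds; term : T3
use counts: env: 1, req [bound]: 1
order of uses: req, env
typing: well-typed at T3
per-discipline verdicts: ordered ✓ | linear ✓ | affine ✓ | relevant ✓ | unrestricted ✓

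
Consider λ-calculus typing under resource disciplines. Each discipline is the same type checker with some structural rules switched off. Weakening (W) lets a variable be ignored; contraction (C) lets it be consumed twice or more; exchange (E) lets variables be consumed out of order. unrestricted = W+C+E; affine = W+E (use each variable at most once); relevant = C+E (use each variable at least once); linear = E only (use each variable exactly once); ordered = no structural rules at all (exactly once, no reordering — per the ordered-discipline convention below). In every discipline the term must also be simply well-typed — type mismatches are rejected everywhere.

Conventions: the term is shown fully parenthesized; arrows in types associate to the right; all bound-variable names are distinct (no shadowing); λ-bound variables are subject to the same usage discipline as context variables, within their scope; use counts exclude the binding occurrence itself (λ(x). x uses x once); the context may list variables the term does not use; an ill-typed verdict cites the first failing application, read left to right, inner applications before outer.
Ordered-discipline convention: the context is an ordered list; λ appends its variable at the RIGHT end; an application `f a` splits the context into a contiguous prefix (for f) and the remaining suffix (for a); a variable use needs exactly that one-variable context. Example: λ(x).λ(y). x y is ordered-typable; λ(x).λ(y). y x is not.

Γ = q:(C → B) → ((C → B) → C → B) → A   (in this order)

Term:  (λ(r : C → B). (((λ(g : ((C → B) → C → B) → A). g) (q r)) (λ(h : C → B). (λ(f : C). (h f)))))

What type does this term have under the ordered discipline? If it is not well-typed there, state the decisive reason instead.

term : (C → B) → A
counts: q ×1, r (bound) ×1, g (bound) ×1, h (bound) ×1, f (bound) ×1
use order (left to right): g, q, r, h, f
typing: well-typed — term : (C → B) → A
per-discipline verdicts: ordered ✓, linear ✓, affine ✓, relevant ✓, unrestricted ✓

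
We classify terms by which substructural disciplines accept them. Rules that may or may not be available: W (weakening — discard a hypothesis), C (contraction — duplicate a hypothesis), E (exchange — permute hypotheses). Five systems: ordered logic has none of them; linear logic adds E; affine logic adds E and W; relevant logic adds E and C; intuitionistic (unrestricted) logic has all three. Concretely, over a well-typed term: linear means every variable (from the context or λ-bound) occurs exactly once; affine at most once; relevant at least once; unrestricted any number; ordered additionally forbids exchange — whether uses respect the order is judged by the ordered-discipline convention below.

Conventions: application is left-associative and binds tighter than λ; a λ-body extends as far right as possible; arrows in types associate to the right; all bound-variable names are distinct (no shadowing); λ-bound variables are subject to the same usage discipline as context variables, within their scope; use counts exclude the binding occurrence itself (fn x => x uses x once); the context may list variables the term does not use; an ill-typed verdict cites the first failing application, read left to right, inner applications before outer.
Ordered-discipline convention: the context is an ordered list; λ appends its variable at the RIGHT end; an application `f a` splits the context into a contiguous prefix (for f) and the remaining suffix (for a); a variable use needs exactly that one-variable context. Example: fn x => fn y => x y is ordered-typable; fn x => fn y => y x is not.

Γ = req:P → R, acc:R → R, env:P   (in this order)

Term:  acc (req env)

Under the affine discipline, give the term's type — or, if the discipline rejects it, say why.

term : R
usage: req: 1; acc: 1; env: 1
order of uses: acc, req, env
typing: well-typed at R
all disciplines: ordered ✗; linear ✓; affine ✓; relevant ✓; unrestricted ✓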